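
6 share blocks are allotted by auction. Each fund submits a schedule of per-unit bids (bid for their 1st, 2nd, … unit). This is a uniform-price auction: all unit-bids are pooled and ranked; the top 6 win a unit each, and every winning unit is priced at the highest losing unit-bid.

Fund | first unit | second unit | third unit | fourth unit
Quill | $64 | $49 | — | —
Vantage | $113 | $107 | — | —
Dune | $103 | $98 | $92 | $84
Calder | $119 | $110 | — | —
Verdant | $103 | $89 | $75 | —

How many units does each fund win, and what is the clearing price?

All unit-bids, highest first — top 6: 119 (Calder-1), 113 (Vantage-1), 110 (Calder-2), 107 (Vantage-2), 103 (Dune-1), 103 (Verdant-1)
Highest rejected unit-bid = $98.
Allocation: Calder 2, Dune 1, Vantage 2, Verdant 1.

Calder 2, Dune 1, Vantage 2, Verdant 1; clearing price $98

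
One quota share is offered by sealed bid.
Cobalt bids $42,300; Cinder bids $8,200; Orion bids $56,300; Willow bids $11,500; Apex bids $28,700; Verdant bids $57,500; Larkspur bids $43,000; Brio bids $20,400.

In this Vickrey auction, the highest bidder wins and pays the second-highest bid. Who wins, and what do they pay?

Bids in order: 57,500 (Verdant) > 56,300 (Orion) > 43,000 (Larkspur) > 42,300 (Cobalt) > 28,700 (Apex) > 20,400 (Brio) > …
Second-price: Verdant pays Orion's bid of $56,300.

Verdant pays $56,300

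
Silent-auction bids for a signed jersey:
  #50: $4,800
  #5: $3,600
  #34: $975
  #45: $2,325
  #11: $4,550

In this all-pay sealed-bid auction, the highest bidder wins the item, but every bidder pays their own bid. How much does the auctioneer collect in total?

Sorting bids: 4,800 (#50) > 4,550 (#11) > 3,600 (#5) > 2,325 (#45) > 975 (#34)
Every bidder forfeits their bid regardless of winning.
Revenue = 4,800 + 3,600 + 975 + 2,325 + 4,550 = $16,250.

Total revenue: $16,250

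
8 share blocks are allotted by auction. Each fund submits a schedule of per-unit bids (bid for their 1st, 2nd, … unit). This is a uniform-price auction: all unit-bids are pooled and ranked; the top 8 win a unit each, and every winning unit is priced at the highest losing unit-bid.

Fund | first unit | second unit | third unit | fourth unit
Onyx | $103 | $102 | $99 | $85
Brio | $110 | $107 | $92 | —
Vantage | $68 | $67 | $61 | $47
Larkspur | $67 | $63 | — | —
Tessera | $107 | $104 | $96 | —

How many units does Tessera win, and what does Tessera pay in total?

Tessera: 3 units, pays $276

Pooled unit-bids ranked (top 8): 110 (Brio-1), 107 (Brio-2), 107 (Tessera-1), 104 (Tessera-2), 103 (Onyx-1), 102 (Onyx-2), 99 (Onyx-3), 96 (Tessera-3)
Highest rejected unit-bid = $92.
Tessera wins 3 unit(s) at $92 each.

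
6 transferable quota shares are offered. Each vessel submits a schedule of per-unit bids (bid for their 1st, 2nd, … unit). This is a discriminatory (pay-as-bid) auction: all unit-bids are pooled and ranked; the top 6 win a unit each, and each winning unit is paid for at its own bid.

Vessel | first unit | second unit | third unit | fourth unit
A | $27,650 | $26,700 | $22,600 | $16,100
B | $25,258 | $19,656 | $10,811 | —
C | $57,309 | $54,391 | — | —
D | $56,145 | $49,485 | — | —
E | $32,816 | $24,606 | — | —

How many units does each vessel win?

A 1, C 2, D 2, E 1

All unit-bids, highest first — top 6: 57,309 (C-1), 56,145 (D-1), 54,391 (C-2), 49,485 (D-2), 32,816 (E-1), 27,650 (A-1)
Next rejected bid: $26,700 (not a price — pay-as-bid).
Allocation: A 1, C 2, D 2, E 1.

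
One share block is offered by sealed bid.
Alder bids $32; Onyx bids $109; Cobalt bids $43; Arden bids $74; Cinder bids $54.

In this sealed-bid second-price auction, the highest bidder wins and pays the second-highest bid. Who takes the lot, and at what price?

Onyx pays $74

Sorting bids: 109 (Onyx) > 74 (Arden) > 54 (Cinder) > 43 (Cobalt) > 32 (Alder)
Onyx is highest; pays the second-highest bid, $74.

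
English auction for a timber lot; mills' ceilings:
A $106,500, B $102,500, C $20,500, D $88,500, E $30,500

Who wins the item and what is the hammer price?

A wins at $102,500

Limits ranked: 106,500 (A) > 102,500 (B) > 88,500 (D) > 30,500 (E) > 20,500 (C)
Once the price passes $102,500, only A is left; the hammer falls at B's limit of $102,500.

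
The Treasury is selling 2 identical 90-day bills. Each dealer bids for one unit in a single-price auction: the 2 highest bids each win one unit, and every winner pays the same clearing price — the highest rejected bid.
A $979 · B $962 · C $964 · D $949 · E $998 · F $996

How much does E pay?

Bids ranked high→low: 998 (E), 996 (F), 979 (A), 964 (C), …
Top 2: E, F.
Highest unsuccessful bid: $979 → clearing price.
E wins → pays $979.

E pays $979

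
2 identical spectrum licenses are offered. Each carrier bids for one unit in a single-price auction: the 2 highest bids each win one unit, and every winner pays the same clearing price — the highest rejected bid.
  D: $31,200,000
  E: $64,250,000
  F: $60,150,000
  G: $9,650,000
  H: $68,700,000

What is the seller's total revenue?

Total revenue: $120,300,000

Sorting: 68,700,000 (H), 64,250,000 (E), 60,150,000 (F), 31,200,000 (D), …
Winners (2 units): H, E.
Highest unsuccessful bid: $60,150,000 → clearing price.
Total revenue = 2 × $60,150,000 = $120,300,000.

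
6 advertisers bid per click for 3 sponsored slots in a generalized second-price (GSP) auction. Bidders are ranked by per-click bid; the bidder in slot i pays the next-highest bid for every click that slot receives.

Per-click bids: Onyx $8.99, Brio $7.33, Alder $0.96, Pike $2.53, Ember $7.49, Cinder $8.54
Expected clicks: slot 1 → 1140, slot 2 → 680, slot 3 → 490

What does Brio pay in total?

Brio pays $0.00

Sorting advertisers: $8.99 (Onyx) > $8.54 (Cinder) > $7.49 (Ember) > $7.33 (Brio) > …
Brio ranks below slot 3 → no slot, pays nothing.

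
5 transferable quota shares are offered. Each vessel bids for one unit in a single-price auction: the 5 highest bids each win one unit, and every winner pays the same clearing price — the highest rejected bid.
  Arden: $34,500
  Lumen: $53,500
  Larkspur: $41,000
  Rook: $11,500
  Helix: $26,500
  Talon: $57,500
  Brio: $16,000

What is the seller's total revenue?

Bids ranked high→low: 57,500 (Talon), 53,500 (Lumen), 41,000 (Larkspur), 34,500 (Arden), 26,500 (Helix), 16,000 (Brio), 11,500 (Rook)
The 5 highest are Talon, Lumen, Larkspur, Arden, Helix.
Highest unsuccessful bid: $16,000 → clearing price.
Total revenue = 5 × $16,000 = $80,000.

Total revenue: $80,000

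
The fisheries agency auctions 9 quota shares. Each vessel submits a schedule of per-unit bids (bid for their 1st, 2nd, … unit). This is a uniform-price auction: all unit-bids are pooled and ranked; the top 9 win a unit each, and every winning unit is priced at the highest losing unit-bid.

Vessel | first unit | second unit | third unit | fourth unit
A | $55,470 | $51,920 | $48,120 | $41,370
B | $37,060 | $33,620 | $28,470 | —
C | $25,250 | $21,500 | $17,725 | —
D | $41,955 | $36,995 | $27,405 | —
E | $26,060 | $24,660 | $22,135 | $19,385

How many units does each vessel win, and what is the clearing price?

A 4, B 3, D 2; clearing price $27,405

Pooled unit-bids ranked (top 9): 55,470 (A-1), 51,920 (A-2), 48,120 (A-3), 41,955 (D-1), 41,370 (A-4), 37,060 (B-1), 36,995 (D-2), 33,620 (B-2), 28,470 (B-3)
The (k+1)-th unit-bid is $27,405.
Allocation: A 4, B 3, D 2.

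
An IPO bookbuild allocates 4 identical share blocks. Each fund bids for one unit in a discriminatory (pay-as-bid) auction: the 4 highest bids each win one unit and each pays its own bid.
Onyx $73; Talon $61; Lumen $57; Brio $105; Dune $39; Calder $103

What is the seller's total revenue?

Total revenue: $342

Bids ranked high→low: 105 (Brio), 103 (Calder), 73 (Onyx), 61 (Talon), 57 (Lumen), 39 (Dune)
The 4 highest are Brio, Calder, Onyx, Talon.
Total revenue = 105 + 103 + 73 + 61 = $342.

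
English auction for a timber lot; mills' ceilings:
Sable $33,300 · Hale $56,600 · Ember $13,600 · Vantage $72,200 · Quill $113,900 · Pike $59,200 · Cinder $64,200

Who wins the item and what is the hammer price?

Open ascending-bid auction: the price rises until one bidder remains; the winner pays the price at which the last rival dropped out.
Limits ranked: 113,900 (Quill) > 72,200 (Vantage) > 64,200 (Cinder) > 59,200 (Pike) > 56,600 (Hale) > 33,300 (Sable) > …
Vantage is the last rival to drop out, at $72,200; Quill remains and wins at that price.

Quill wins at $72,200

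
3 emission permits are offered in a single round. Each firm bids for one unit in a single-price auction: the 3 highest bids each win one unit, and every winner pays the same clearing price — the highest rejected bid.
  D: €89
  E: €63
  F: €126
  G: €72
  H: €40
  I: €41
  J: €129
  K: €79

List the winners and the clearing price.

Bids ranked high→low: 129 (J), 126 (F), 89 (D), 79 (K), 72 (G), …
The 3 highest are J, F, D.
Clearing price = highest rejected bid = €79.

J, F, D; each pays €79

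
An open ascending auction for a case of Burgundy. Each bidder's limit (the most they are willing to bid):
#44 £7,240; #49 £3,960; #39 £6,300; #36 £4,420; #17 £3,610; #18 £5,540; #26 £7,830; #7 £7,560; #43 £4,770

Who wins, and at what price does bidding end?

#26 wins at £7,560

Sorting limits: 7,830 (#26) > 7,560 (#7) > 7,240 (#44) > 6,300 (#39) > 5,540 (#18) > 4,770 (#43) > …
Once the price passes £7,560, only #26 is left; the hammer falls at #7's limit of £7,560.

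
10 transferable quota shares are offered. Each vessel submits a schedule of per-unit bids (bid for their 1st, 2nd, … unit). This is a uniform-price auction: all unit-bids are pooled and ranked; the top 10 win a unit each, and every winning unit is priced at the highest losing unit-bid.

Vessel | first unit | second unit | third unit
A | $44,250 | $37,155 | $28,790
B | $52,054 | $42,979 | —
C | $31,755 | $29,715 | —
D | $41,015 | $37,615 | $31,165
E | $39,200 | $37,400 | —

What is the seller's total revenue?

Total revenue: $297,150

Merging the schedules and taking the best 10: 52,054 (B-1), 44,250 (A-1), 42,979 (B-2), 41,015 (D-1), 39,200 (E-1), 37,615 (D-2), 37,400 (E-2), 37,155 (A-2), 31,755 (C-1), 31,165 (D-3)
The (k+1)-th unit-bid is $29,715.
Allocation: A 2, B 2, C 1, D 3, E 2. Every unit priced at $29,715.
Revenue = 10 × 29,715 = $297,150.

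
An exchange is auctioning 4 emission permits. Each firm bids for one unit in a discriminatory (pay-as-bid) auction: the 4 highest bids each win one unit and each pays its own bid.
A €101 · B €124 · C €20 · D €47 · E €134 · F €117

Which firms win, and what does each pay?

Ordering the bids: 134 (E), 124 (B), 117 (F), 101 (A), 47 (D), 20 (C)
Winners (4 units): E, B, F, A.
Each winner pays its own bid: E €134, B €124, F €117, A €101.

E €134, B €124, F €117, A €101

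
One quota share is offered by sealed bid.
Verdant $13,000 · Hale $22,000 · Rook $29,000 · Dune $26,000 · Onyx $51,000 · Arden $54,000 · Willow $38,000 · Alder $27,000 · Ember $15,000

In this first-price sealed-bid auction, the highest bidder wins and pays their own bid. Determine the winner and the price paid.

Arden pays $54,000

Bids ranked: 54,000 (Arden) > 51,000 (Onyx) > 38,000 (Willow) > 29,000 (Rook) > 27,000 (Alder) > 26,000 (Dune) > …
First-price: Arden pays what they bid, $54,000.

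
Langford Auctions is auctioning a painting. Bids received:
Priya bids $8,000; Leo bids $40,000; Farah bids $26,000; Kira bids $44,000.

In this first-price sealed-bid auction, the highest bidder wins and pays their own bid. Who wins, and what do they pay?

Sorting bids: 44,000 (Kira) > 40,000 (Leo) > 26,000 (Farah) > 8,000 (Priya)
Kira is highest → pays own bid, $44,000.

Kira pays $44,000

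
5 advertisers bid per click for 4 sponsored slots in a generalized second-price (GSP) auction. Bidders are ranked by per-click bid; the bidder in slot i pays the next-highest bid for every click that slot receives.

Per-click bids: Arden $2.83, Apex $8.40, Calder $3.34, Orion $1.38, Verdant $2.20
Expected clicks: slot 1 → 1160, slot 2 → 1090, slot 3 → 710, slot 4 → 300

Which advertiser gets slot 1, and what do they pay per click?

Per-click bids in order: $8.40 (Apex) > $3.34 (Calder) > $2.83 (Arden) > $2.20 (Verdant) > $1.38 (Orion)
Slot 1 goes to the first-ranked bidder, Apex, who pays the next bid down: $3.34/click.

Apex; $3.34 per click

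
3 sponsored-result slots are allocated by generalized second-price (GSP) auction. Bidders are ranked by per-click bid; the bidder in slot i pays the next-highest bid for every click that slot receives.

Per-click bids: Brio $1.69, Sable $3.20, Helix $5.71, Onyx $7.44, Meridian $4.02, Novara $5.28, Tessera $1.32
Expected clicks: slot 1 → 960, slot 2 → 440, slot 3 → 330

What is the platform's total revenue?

Ranked by bid: $7.44 (Onyx) > $5.71 (Helix) > $5.28 (Novara) > $4.02 (Meridian) > …
Slot 1: Onyx pays $5.71 × 960 = $5481.60
Slot 2: Helix pays $5.28 × 440 = $2323.20
Slot 3: Novara pays $4.02 × 330 = $1326.60
Total = $9131.40

Total revenue: $9131.40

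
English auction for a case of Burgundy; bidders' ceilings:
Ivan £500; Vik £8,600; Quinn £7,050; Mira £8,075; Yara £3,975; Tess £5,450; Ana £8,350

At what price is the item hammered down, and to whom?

Vik wins at £8,350

Limits ranked: 8,600 (Vik) > 8,350 (Ana) > 8,075 (Mira) > 7,050 (Quinn) > 5,450 (Tess) > 3,975 (Yara) > …
Once the price passes £8,350, only Vik is left; the hammer falls at Ana's limit of £8,350.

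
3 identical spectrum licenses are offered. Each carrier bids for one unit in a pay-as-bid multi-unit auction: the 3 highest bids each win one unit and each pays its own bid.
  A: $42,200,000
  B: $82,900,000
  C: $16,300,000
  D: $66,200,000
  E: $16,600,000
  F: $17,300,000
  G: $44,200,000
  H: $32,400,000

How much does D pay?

D pays $66,200,000

Bids ranked high→low: 82,900,000 (B), 66,200,000 (D), 44,200,000 (G), 42,200,000 (A), 32,400,000 (H), …
Winners (3 units): B, D, G.
D wins → own bid $66,200,000.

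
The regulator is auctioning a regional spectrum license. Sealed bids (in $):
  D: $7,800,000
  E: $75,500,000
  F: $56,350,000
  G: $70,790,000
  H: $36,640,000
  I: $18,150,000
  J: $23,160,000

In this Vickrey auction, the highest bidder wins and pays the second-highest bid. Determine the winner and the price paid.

Vickrey auction: the highest bidder wins and pays the second-highest bid.
Bids in order: 75,500,000 (E) > 70,790,000 (G) > 56,350,000 (F) > 36,640,000 (H) > 23,160,000 (J) > 18,150,000 (I) > …
Second-price: E pays G's bid of $70,790,000.

E pays $70,790,000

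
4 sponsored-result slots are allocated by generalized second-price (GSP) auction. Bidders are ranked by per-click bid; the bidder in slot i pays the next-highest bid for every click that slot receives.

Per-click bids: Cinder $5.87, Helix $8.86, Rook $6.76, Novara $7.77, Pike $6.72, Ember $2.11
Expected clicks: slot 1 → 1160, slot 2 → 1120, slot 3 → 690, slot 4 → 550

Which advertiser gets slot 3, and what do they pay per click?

Rook; $6.72 per click

Ranked by bid: $8.86 (Helix) > $7.77 (Novara) > $6.76 (Rook) > $6.72 (Pike) > $5.87 (Cinder) > …
Slot 3 goes to the third-ranked bidder, Rook, who pays the next bid down: $6.72/click.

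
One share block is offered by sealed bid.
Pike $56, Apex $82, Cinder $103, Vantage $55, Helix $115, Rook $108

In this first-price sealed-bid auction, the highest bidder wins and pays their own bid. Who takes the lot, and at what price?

Helix pays $115

First-price sealed-bid auction: the highest bidder wins and pays their own bid.
Bids ranked: 115 (Helix) > 108 (Rook) > 103 (Cinder) > 82 (Apex) > 56 (Pike) > 55 (Vantage)
Helix has the highest bid and pays exactly that: $115.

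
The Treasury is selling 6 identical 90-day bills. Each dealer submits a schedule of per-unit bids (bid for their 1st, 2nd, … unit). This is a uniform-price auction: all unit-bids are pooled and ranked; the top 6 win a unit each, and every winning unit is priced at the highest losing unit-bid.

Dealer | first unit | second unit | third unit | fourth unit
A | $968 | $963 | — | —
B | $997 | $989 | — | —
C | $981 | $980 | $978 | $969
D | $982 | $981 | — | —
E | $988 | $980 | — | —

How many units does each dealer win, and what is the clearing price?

B 2, C 1, D 2, E 1; clearing price $980

Pooled unit-bids ranked (top 6): 997 (B-1), 989 (B-2), 988 (E-1), 982 (D-1), 981 (C-1), 981 (D-2)
First bid not allocated: $980.
Allocation: B 2, C 1, D 2, E 1.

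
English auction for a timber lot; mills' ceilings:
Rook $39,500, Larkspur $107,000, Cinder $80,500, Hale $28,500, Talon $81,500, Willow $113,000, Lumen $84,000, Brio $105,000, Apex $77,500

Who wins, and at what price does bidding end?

Willow wins at $107,000

Rule: the price rises until one bidder remains; the winner pays the price at which the last rival dropped out.
Limits ranked: 113,000 (Willow) > 107,000 (Larkspur) > 105,000 (Brio) > 84,000 (Lumen) > 81,500 (Talon) > 80,500 (Cinder) > …
Larkspur is the last rival to drop out, at $107,000; Willow remains and wins at that price.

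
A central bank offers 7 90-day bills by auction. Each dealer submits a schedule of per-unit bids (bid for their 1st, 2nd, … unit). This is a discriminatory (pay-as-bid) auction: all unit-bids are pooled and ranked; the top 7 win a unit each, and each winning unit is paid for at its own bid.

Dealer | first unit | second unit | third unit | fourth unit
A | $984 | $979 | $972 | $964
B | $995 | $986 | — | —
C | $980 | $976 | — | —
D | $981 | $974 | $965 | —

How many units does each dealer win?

A 2, B 2, C 2, D 1

Pooled unit-bids ranked (top 7): 995 (B-1), 986 (B-2), 984 (A-1), 981 (D-1), 980 (C-1), 979 (A-2), 976 (C-2)
Next rejected bid: $974 (not a price — pay-as-bid).
Allocation: A 2, B 2, C 2, D 1.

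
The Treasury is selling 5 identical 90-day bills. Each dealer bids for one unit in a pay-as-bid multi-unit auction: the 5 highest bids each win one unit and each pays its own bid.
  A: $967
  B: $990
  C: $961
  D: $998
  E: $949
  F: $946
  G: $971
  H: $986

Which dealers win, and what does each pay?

Sorting: 998 (D), 990 (B), 986 (H), 971 (G), 967 (A), 961 (C), 949 (E), …
Winners (5 units): D, B, H, G, A.
Each winner pays its own bid: D $998, B $990, H $986, G $971, A $967.

D $998, B $990, H $986, G $971, A $967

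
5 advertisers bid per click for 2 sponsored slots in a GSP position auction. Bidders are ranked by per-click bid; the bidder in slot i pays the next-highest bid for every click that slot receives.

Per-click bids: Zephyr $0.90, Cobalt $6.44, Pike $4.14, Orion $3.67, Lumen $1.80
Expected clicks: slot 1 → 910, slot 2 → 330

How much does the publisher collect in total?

Per-click bids in order: $6.44 (Cobalt) > $4.14 (Pike) > $3.67 (Orion) > …
Slot 1: Cobalt pays $4.14 × 910 = $3767.40
Slot 2: Pike pays $3.67 × 330 = $1211.10
Total = $4978.50

Total revenue: $4978.50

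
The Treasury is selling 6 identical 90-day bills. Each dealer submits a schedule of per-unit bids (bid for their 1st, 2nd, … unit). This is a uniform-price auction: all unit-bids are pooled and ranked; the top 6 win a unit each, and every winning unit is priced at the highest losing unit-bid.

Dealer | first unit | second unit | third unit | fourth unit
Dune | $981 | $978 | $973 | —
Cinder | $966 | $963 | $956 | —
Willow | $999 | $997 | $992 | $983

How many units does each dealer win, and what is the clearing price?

Dune 2, Willow 4; clearing price $973

All unit-bids, highest first — top 6: 999 (Willow-1), 997 (Willow-2), 992 (Willow-3), 983 (Willow-4), 981 (Dune-1), 978 (Dune-2)
First bid not allocated: $973.
Allocation: Dune 2, Willow 4.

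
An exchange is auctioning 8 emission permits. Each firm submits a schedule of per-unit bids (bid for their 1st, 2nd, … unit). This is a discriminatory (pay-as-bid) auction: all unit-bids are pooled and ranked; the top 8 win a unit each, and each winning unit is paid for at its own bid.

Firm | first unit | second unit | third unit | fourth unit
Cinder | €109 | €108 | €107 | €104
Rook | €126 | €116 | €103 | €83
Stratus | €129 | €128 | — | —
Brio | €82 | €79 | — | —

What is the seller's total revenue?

Pooled unit-bids ranked (top 8): 129 (Stratus-1), 128 (Stratus-2), 126 (Rook-1), 116 (Rook-2), 109 (Cinder-1), 108 (Cinder-2), 107 (Cinder-3), 104 (Cinder-4)
Next rejected bid: €103 (not a price — pay-as-bid).
Each winning unit pays its own bid.
Revenue = 129 + 128 + 126 + 116 + 109 + 108 + 107 + 104 = €927.

Total revenue: €927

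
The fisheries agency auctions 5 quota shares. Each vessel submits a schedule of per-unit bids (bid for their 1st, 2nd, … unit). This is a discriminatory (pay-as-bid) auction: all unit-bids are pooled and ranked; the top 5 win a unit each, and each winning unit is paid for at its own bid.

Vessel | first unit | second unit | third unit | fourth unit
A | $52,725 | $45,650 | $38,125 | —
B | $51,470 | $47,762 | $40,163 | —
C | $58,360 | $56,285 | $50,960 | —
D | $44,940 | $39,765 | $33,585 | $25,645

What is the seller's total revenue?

Total revenue: $269,800

Merging the schedules and taking the best 5: 58,360 (C-1), 56,285 (C-2), 52,725 (A-1), 51,470 (B-1), 50,960 (C-3)
Next rejected bid: $47,762 (not a price — pay-as-bid).
Each winning unit pays its own bid.
Revenue = 58,360 + 56,285 + 52,725 + 51,470 + 50,960 = $269,800.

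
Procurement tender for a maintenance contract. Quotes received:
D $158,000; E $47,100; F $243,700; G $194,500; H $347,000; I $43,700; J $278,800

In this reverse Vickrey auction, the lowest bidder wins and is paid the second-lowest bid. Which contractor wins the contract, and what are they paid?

I is paid $47,100

Rule: the lowest bidder wins and is paid the second-lowest bid.
Bids ranked: 43,700 (I) < 47,100 (E) < 158,000 (D) < 194,500 (G) < 243,700 (F) < 278,800 (J) < …
Second-price: I is paid E's bid of $47,100.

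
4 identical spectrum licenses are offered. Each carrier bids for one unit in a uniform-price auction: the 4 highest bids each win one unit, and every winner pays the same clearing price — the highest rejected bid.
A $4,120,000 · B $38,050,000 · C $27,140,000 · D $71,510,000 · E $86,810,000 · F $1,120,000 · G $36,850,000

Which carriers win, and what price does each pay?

E, D, B, G; each pays $27,140,000

Ordering the bids: 86,810,000 (E), 71,510,000 (D), 38,050,000 (B), 36,850,000 (G), 27,140,000 (C), 4,120,000 (A), …
The 4 highest are E, D, B, G.
First losing bid is C's $27,140,000, which sets the uniform price.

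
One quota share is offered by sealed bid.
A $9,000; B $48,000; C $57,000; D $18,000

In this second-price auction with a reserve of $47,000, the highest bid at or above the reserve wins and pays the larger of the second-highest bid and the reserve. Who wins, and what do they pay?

Bids in order: 57,000 (C) > 48,000 (B) > 18,000 (D) > 9,000 (A)
Highest eligible bid: C at $57,000.
Second-highest bid $48,000 exceeds the reserve $47,000 → payment $48,000.

C pays $48,000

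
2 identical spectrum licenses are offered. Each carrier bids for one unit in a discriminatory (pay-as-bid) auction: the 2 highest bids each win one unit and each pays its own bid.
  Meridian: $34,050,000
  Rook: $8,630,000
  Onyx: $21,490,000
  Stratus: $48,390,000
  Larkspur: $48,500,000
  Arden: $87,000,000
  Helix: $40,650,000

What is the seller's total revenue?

Bids ranked high→low: 87,000,000 (Arden), 48,500,000 (Larkspur), 48,390,000 (Stratus), 40,650,000 (Helix), …
Top 2: Arden, Larkspur.
Total revenue = 87,000,000 + 48,500,000 = $135,500,000.

Total revenue: $135,500,000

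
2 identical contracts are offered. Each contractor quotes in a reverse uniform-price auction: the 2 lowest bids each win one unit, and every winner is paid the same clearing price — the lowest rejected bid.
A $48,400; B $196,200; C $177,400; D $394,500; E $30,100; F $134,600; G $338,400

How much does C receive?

Ordering the bids: 30,100 (E), 48,400 (A), 134,600 (F), 177,400 (C), …
The 2 lowest are E, A.
First losing bid is F's $134,600, which sets the uniform price.
C does not win → is paid $0.

C is paid $0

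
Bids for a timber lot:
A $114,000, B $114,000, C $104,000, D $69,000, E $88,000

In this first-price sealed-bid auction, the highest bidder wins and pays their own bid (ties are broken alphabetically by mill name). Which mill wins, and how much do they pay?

A pays $114,000

Bids in order: 114,000 (A) > 114,000 (B) > 104,000 (C) > 88,000 (E) > 69,000 (D)
A and B tie at $114,000; tie-break gives it to A.
First-price: A pays what they bid, $114,000.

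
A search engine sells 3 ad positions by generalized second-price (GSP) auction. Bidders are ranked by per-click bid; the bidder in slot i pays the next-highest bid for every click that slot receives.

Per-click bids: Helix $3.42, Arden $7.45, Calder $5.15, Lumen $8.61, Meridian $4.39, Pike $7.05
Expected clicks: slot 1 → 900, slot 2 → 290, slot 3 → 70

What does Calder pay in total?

Calder pays $0.00

Ranked by bid: $8.61 (Lumen) > $7.45 (Arden) > $7.05 (Pike) > $5.15 (Calder) > …
Calder ranks below slot 3 → no slot, pays nothing.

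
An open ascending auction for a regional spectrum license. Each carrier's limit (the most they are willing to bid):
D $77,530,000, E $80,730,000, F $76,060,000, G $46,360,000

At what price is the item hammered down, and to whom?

Rule: the price rises until one bidder remains; the winner pays the price at which the last rival dropped out.
Limits in order: 80,730,000 (E) > 77,530,000 (D) > 76,060,000 (F) > 46,360,000 (G)
Once the price passes $77,530,000, only E is left; the hammer falls at D's limit of $77,530,000.

E wins at $77,530,000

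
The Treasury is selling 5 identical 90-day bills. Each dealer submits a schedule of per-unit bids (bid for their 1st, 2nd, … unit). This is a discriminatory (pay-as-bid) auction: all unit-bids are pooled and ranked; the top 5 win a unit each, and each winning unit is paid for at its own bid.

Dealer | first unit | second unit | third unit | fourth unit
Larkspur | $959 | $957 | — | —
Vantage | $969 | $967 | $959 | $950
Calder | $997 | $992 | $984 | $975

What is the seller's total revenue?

Total revenue: $4,917

All unit-bids, highest first — top 5: 997 (Calder-1), 992 (Calder-2), 984 (Calder-3), 975 (Calder-4), 969 (Vantage-1)
Next rejected bid: $967 (not a price — pay-as-bid).
Each winning unit pays its own bid.
Revenue = 997 + 992 + 984 + 975 + 969 = $4,917.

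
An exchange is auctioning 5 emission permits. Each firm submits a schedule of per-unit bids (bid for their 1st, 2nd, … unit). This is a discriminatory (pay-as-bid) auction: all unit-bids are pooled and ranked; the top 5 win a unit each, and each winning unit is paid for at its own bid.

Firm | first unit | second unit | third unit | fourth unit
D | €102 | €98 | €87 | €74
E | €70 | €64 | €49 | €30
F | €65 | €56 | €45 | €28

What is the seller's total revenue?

Total revenue: €431

All unit-bids, highest first — top 5: 102 (D-1), 98 (D-2), 87 (D-3), 74 (D-4), 70 (E-1)
Next rejected bid: €65 (not a price — pay-as-bid).
Each winning unit pays its own bid.
Revenue = 102 + 98 + 87 + 74 + 70 = €431.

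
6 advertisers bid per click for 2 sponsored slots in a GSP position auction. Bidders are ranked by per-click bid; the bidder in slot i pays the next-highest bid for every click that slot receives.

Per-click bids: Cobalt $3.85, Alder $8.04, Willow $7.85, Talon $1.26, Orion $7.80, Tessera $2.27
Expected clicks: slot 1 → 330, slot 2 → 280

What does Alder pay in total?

Alder pays $2590.50

Ranked by bid: $8.04 (Alder) > $7.85 (Willow) > $7.80 (Orion) > …
Alder holds slot 1 → pays next bid $7.85 × 330 clicks = $2590.50.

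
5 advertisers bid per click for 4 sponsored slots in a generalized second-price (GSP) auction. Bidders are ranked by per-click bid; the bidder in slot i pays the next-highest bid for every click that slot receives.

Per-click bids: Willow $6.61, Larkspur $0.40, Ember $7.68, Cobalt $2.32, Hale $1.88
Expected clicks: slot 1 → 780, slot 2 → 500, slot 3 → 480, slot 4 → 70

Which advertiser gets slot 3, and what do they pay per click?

Ranked by bid: $7.68 (Ember) > $6.61 (Willow) > $2.32 (Cobalt) > $1.88 (Hale) > $0.40 (Larkspur)
Slot 3 goes to the third-ranked bidder, Cobalt, who pays the next bid down: $1.88/click.

Cobalt; $1.88 per click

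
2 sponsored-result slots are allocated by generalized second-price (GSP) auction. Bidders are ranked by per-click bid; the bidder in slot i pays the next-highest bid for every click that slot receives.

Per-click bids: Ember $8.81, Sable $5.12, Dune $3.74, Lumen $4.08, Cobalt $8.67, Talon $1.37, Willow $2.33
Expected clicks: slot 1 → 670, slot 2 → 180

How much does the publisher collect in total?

Total revenue: $6730.50

Sorting advertisers: $8.81 (Ember) > $8.67 (Cobalt) > $5.12 (Sable) > …
Slot 1: Ember pays $8.67 × 670 = $5808.90
Slot 2: Cobalt pays $5.12 × 180 = $921.60
Total = $6730.50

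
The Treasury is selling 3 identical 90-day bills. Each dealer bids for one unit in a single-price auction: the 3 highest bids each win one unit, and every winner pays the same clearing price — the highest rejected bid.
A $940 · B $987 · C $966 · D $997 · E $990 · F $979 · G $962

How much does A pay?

Ordering the bids: 997 (D), 990 (E), 987 (B), 979 (F), 966 (C), …
Winners (3 units): D, E, B.
First losing bid is F's $979, which sets the uniform price.
A does not win → pays $0.

A pays $0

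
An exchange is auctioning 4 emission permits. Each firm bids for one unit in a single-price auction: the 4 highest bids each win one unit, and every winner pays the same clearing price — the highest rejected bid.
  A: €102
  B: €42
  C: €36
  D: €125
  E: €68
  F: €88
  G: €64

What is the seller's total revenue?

Bids ranked high→low: 125 (D), 102 (A), 88 (F), 68 (E), 64 (G), 42 (B), …
Top 4: D, A, F, E.
Clearing price = highest rejected bid = €64.
Total revenue = 4 × €64 = €256.

Total revenue: €256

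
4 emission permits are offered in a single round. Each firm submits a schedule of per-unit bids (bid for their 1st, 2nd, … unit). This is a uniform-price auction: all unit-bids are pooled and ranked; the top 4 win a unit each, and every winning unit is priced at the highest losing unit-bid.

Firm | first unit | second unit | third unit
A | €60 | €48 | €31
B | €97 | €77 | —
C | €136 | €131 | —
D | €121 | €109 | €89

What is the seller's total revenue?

All unit-bids, highest first — top 4: 136 (C-1), 131 (C-2), 121 (D-1), 109 (D-2)
Highest rejected unit-bid = €97.
Allocation: C 2, D 2. Every unit priced at €97.
Revenue = 4 × 97 = €388.

Total revenue: €388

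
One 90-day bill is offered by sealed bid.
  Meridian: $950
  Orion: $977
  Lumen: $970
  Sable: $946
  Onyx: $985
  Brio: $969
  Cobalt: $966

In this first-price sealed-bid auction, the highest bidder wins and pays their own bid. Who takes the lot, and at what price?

Rule: the highest bidder wins and pays their own bid.
Bids ranked: 985 (Onyx) > 977 (Orion) > 970 (Lumen) > 969 (Brio) > 966 (Cobalt) > 950 (Meridian) > …
Onyx is highest → pays own bid, $985.

Onyx pays $985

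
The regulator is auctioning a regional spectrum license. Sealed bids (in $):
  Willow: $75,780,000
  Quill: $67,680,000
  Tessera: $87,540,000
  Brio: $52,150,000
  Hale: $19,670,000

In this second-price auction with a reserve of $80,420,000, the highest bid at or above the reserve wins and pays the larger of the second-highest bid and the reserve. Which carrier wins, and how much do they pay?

Tessera pays $80,420,000

Bids in order: 87,540,000 (Tessera) > 75,780,000 (Willow) > 67,680,000 (Quill) > 52,150,000 (Brio) > 19,670,000 (Hale)
Highest eligible bid: Tessera at $87,540,000.
Second-highest bid $75,780,000 is below the reserve $80,420,000, so the reserve binds → payment $80,420,000.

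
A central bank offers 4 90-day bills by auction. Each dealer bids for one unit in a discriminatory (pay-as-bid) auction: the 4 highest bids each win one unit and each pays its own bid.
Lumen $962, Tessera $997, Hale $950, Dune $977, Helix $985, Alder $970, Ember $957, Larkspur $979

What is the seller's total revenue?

Ordering the bids: 997 (Tessera), 985 (Helix), 979 (Larkspur), 977 (Dune), 970 (Alder), 962 (Lumen), …
The 4 highest are Tessera, Helix, Larkspur, Dune.
Total revenue = 997 + 985 + 979 + 977 = $3,938.

Total revenue: $3,938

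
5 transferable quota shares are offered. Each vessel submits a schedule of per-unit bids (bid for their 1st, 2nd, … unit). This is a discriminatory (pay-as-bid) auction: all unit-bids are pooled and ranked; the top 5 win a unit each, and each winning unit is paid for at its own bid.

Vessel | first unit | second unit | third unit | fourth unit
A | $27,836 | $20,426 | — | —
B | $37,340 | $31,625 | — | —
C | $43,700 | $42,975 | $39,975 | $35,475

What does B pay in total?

B pays $37,340

All unit-bids, highest first — top 5: 43,700 (C-1), 42,975 (C-2), 39,975 (C-3), 37,340 (B-1), 35,475 (C-4)
Next rejected bid: $31,625 (not a price — pay-as-bid).
B's winning unit-bids: 37,340 = $37,340.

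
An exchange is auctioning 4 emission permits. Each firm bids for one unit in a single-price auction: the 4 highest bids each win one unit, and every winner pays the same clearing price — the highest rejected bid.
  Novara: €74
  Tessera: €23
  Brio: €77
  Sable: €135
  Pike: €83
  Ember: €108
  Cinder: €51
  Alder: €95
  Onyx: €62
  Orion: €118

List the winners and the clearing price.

Sable, Orion, Ember, Alder; each pays €83

Sorting: 135 (Sable), 118 (Orion), 108 (Ember), 95 (Alder), 83 (Pike), 77 (Brio), …
Winners (4 units): Sable, Orion, Ember, Alder.
First losing bid is Pike's €83, which sets the uniform price.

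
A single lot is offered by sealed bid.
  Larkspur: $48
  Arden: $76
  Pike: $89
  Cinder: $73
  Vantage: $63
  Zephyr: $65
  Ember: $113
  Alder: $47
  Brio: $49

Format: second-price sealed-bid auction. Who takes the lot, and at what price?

Rule: the highest bidder wins and pays the second-highest bid.
Bids ranked: 113 (Ember) > 89 (Pike) > 76 (Arden) > 73 (Cinder) > 65 (Zephyr) > 63 (Vantage) > …
Ember wins with the highest bid; price is set by the runner-up at $89.

Ember pays $89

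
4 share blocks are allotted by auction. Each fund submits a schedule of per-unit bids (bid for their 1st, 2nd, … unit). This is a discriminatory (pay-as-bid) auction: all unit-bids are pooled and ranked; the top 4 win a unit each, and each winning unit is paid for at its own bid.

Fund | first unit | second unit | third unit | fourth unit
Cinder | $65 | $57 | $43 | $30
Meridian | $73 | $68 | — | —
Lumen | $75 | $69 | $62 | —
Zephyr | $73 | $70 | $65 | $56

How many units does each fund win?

Merging the schedules and taking the best 4: 75 (Lumen-1), 73 (Meridian-1), 73 (Zephyr-1), 70 (Zephyr-2)
Next rejected bid: $69 (not a price — pay-as-bid).
Allocation: Lumen 1, Meridian 1, Zephyr 2.

Lumen 1, Meridian 1, Zephyr 2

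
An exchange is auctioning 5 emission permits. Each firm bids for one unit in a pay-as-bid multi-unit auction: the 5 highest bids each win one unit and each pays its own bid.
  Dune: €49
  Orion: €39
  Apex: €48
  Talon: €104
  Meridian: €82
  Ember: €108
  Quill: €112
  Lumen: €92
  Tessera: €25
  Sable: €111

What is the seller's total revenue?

Ordering the bids: 112 (Quill), 111 (Sable), 108 (Ember), 104 (Talon), 92 (Lumen), 82 (Meridian), 49 (Dune), …
The 5 highest are Quill, Sable, Ember, Talon, Lumen.
Total revenue = 112 + 111 + 108 + 104 + 92 = €527.

Total revenue: €527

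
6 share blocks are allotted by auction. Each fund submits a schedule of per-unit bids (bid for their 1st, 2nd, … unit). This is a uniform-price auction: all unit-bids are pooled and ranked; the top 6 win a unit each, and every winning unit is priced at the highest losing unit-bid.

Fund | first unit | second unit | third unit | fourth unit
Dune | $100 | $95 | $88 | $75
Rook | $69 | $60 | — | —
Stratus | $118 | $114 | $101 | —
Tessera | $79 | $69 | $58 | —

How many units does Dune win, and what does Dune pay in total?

Merging the schedules and taking the best 6: 118 (Stratus-1), 114 (Stratus-2), 101 (Stratus-3), 100 (Dune-1), 95 (Dune-2), 88 (Dune-3)
First bid not allocated: $79.
Dune wins 3 unit(s) at $79 each.

Dune: 3 units, pays $237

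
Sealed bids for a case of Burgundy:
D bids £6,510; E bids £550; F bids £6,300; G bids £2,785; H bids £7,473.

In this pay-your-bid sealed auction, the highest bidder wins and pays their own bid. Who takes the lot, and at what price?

H pays £7,473

Sorting bids: 7,473 (H) > 6,510 (D) > 6,300 (F) > 2,785 (G) > 550 (E)
H has the highest bid and pays exactly that: £7,473.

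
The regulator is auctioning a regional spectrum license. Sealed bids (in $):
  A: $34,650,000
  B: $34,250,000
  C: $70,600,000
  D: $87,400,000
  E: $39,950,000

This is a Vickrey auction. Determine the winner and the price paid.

Rule: the highest bidder wins and pays the second-highest bid.
Bids in order: 87,400,000 (D) > 70,600,000 (C) > 39,950,000 (E) > 34,650,000 (A) > 34,250,000 (B)
Second-price: D pays C's bid of $70,600,000.

D pays $70,600,000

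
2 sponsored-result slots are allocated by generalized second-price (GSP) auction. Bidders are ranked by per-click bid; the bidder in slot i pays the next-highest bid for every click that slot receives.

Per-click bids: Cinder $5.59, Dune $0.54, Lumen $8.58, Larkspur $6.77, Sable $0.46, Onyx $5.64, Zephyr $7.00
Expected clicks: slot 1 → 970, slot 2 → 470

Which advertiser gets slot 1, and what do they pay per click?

Lumen; $7.00 per click

Sorting advertisers: $8.58 (Lumen) > $7.00 (Zephyr) > $6.77 (Larkspur) > …
Slot 1 goes to the first-ranked bidder, Lumen, who pays the next bid down: $7.00/click.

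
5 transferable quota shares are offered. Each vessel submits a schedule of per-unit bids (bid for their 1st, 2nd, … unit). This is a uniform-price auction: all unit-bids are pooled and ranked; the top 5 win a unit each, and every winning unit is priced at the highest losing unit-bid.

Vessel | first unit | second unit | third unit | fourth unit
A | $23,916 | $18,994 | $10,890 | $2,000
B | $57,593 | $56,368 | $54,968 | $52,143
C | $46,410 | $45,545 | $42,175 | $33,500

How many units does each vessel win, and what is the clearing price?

Pooled unit-bids ranked (top 5): 57,593 (B-1), 56,368 (B-2), 54,968 (B-3), 52,143 (B-4), 46,410 (C-1)
Highest rejected unit-bid = $45,545.
Allocation: B 4, C 1.

B 4, C 1; clearing price $45,545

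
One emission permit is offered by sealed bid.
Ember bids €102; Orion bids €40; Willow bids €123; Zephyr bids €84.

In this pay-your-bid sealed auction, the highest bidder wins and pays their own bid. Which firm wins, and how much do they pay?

Rule: the highest bidder wins and pays their own bid.
Sorting bids: 123 (Willow) > 102 (Ember) > 84 (Zephyr) > 40 (Orion)
Willow is highest → pays own bid, €123.

Willow pays €123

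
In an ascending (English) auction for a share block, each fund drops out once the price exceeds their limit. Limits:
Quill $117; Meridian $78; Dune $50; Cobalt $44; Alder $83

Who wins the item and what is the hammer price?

Sorting limits: 117 (Quill) > 83 (Alder) > 78 (Meridian) > 50 (Dune) > 44 (Cobalt)
Alder is the last rival to drop out, at $83; Quill remains and wins at that price.

Quill wins at $83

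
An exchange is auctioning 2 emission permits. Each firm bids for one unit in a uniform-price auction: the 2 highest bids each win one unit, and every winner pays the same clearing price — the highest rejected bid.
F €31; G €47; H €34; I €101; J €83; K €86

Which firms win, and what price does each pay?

Sorting: 101 (I), 86 (K), 83 (J), 47 (G), …
Winners (2 units): I, K.
Clearing price = highest rejected bid = €83.

I, K; each pays €83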